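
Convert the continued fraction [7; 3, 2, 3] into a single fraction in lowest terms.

Work from the innermost term outward:
Start with 3.
2 + 1/(3/1) = 2 + 1/3 = 7/3
3 + 1/(7/3) = 3 + 3/7 = 24/7
7 + 1/(24/7) = 7 + 7/24 = 175/24

175/24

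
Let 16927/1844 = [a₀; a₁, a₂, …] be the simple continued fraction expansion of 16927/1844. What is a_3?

Run the Euclidean algorithm, recording each quotient:
⌊16927/1844⌋ = 9, remainder 331
⌊1844/331⌋ = 5, remainder 189
⌊331/189⌋ = 1, remainder 142
⌊189/142⌋ = 1, remainder 47

1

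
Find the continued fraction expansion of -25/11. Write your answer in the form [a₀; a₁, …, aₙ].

[-3; 1, 2, 1, 2]

-25 = -3·11 + 8, so a_0 = -3
11 = 1·8 + 3, so a_1 = 1
8 = 2·3 + 2, so a_2 = 2
3 = 1·2 + 1, so a_3 = 1
2 = 2·1 + 0, so a_4 = 2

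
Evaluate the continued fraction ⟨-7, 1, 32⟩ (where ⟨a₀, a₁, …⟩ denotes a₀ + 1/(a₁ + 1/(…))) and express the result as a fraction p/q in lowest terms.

Start with 32.
1 + 1/(32/1) = 1 + 1/32 = 33/32
-7 + 1/(33/32) = -7 + 32/33 = -199/33

-199/33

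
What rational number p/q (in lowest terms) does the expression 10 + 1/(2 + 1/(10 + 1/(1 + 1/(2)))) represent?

702/67

a_0 = 10: 10/1
a_1 = 2: 21/2
a_2 = 10: 220/21
a_3 = 1: 241/23
a_4 = 2: 702/67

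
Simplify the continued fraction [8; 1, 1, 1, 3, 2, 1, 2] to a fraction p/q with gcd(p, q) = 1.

a_0 = 8: 8/1
a_1 = 1: 9/1
a_2 = 1: 17/2
a_3 = 1: 26/3
a_4 = 3: 95/11
a_5 = 2: 216/25
a_6 = 1: 311/36
a_7 = 2: 838/97

838/97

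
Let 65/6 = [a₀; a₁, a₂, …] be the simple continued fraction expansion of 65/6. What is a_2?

5

Repeatedly divide and take the remainder:
⌊65/6⌋ = 10, remainder 5
⌊6/5⌋ = 1, remainder 1
⌊5/1⌋ = 5, remainder 0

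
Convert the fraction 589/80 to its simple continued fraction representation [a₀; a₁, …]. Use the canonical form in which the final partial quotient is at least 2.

[7; 2, 1, 3, 7]

589 ÷ 80 → quotient 7, remainder 29
80 ÷ 29 → quotient 2, remainder 22
29 ÷ 22 → quotient 1, remainder 7
22 ÷ 7 → quotient 3, remainder 1
7 ÷ 1 → quotient 7, remainder 0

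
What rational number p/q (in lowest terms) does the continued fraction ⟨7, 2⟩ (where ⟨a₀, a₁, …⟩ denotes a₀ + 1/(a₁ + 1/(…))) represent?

Start with 2.
7 + 1/(2/1) = 7 + 1/2 = 15/2

15/2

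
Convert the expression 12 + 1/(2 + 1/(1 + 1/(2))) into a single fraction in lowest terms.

99/8

Start with 2.
1 + 1/(2/1) = 1 + 1/2 = 3/2
2 + 1/(3/2) = 2 + 2/3 = 8/3
12 + 1/(8/3) = 12 + 3/8 = 99/8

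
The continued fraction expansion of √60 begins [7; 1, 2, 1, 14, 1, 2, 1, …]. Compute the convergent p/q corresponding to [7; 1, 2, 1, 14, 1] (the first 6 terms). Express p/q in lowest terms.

Use the convergent recurrence hₖ = aₖ·hₖ₋₁ + hₖ₋₂ (and likewise for the denominators kₖ):
a_0 = 7: 7/1
a_1 = 1: 8/1
a_2 = 2: 23/3
a_3 = 1: 31/4
a_4 = 14: 457/59
a_5 = 1: 488/63

488/63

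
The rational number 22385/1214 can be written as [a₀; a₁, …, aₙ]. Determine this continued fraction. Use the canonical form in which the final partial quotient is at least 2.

[18; 2, 3, 1, 1, 1, 1, 29]

22385 = 18·1214 + 533, so a_0 = 18
1214 = 2·533 + 148, so a_1 = 2
533 = 3·148 + 89, so a_2 = 3
148 = 1·89 + 59, so a_3 = 1
89 = 1·59 + 30, so a_4 = 1
59 = 1·30 + 29, so a_5 = 1
30 = 1·29 + 1, so a_6 = 1
29 = 29·1 + 0, so a_7 = 29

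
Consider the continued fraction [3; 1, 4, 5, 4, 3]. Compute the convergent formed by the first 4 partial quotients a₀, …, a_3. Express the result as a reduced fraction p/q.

99/26

Start with 5.
4 + 1/(5/1) = 4 + 1/5 = 21/5
1 + 1/(21/5) = 1 + 5/21 = 26/21
3 + 1/(26/21) = 3 + 21/26 = 99/26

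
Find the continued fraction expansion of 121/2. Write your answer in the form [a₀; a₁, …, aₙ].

Repeatedly divide and take the remainder:
121 ÷ 2 → quotient 60, remainder 1
2 ÷ 1 → quotient 2, remainder 0

[60; 2]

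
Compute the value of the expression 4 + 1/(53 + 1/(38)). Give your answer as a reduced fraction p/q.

Build up convergents one term at a time:
a_0 = 4: 4/1
a_1 = 53: 213/53
a_2 = 38: 8098/2015

8098/2015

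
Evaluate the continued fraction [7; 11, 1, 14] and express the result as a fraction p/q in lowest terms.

a_0 = 7: 7/1
a_1 = 11: 78/11
a_2 = 1: 85/12
a_3 = 14: 1268/179

1268/179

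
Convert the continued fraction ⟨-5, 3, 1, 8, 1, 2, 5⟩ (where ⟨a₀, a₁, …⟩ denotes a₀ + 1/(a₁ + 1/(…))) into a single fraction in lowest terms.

-2865/604

Start with 5.
2 + 1/(5/1) = 2 + 1/5 = 11/5
1 + 1/(11/5) = 1 + 5/11 = 16/11
8 + 1/(16/11) = 8 + 11/16 = 139/16
1 + 1/(139/16) = 1 + 16/139 = 155/139
3 + 1/(155/139) = 3 + 139/155 = 604/155
-5 + 1/(604/155) = -5 + 155/604 = -2865/604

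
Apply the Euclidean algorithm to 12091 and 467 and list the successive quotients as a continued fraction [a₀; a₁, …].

Apply division with remainder until the remainder is 0:
12091 = 25·467 + 416, so a_0 = 25
467 = 1·416 + 51, so a_1 = 1
416 = 8·51 + 8, so a_2 = 8
51 = 6·8 + 3, so a_3 = 6
8 = 2·3 + 2, so a_4 = 2
3 = 1·2 + 1, so a_5 = 1
2 = 2·1 + 0, so a_6 = 2

[25; 1, 8, 6, 2, 1, 2]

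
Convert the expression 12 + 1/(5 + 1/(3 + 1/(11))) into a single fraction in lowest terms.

Collapse the nested fraction from the inside out:
Start with 11.
3 + 1/(11/1) = 3 + 1/11 = 34/11
5 + 1/(34/11) = 5 + 11/34 = 181/34
12 + 1/(181/34) = 12 + 34/181 = 2206/181

2206/181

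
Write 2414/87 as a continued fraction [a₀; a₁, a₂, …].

[27; 1, 2, 1, 21]

2414 ÷ 87 → quotient 27, remainder 65
87 ÷ 65 → quotient 1, remainder 22
65 ÷ 22 → quotient 2, remainder 21
22 ÷ 21 → quotient 1, remainder 1
21 ÷ 1 → quotient 21, remainder 0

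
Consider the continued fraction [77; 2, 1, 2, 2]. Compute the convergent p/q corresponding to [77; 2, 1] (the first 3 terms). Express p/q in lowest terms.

232/3

Start with 1.
2 + 1/(1/1) = 2 + 1/1 = 3/1
77 + 1/(3/1) = 77 + 1/3 = 232/3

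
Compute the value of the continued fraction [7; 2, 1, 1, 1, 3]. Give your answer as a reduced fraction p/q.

Start with 3.
1 + 1/(3/1) = 1 + 1/3 = 4/3
1 + 1/(4/3) = 1 + 3/4 = 7/4
1 + 1/(7/4) = 1 + 4/7 = 11/7
2 + 1/(11/7) = 2 + 7/11 = 29/11
7 + 1/(29/11) = 7 + 11/29 = 214/29

214/29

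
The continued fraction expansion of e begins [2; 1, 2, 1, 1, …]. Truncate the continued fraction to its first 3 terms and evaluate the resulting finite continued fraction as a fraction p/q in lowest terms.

Compute successive convergents:
a_0 = 2: 2/1
a_1 = 1: 3/1
a_2 = 2: 8/3

8/3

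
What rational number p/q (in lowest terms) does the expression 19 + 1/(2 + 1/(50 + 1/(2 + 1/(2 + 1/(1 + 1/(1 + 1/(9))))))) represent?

Work from the innermost term outward:
Start with 9.
1 + 1/(9/1) = 1 + 1/9 = 10/9
1 + 1/(10/9) = 1 + 9/10 = 19/10
2 + 1/(19/10) = 2 + 10/19 = 48/19
2 + 1/(48/19) = 2 + 19/48 = 115/48
50 + 1/(115/48) = 50 + 48/115 = 5798/115
2 + 1/(5798/115) = 2 + 115/5798 = 11711/5798
19 + 1/(11711/5798) = 19 + 5798/11711 = 228307/11711

228307/11711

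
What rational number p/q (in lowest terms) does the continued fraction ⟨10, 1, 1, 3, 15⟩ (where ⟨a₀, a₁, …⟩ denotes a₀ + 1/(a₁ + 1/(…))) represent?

1131/107

Work from the innermost term outward:
Start with 15.
3 + 1/(15/1) = 3 + 1/15 = 46/15
1 + 1/(46/15) = 1 + 15/46 = 61/46
1 + 1/(61/46) = 1 + 46/61 = 107/61
10 + 1/(107/61) = 10 + 61/107 = 1131/107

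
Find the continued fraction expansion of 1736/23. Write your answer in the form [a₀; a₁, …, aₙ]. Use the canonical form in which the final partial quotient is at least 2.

[75; 2, 11]

Repeatedly divide and take the remainder:
⌊1736/23⌋ = 75, remainder 11
⌊23/11⌋ = 2, remainder 1
⌊11/1⌋ = 11, remainder 0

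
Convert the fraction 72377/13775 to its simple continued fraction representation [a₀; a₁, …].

72377 = 5·13775 + 3502, so a_0 = 5
13775 = 3·3502 + 3269, so a_1 = 3
3502 = 1·3269 + 233, so a_2 = 1
3269 = 14·233 + 7, so a_3 = 14
233 = 33·7 + 2, so a_4 = 33
7 = 3·2 + 1, so a_5 = 3
2 = 2·1 + 0, so a_6 = 2

[5; 3, 1, 14, 33, 3, 2]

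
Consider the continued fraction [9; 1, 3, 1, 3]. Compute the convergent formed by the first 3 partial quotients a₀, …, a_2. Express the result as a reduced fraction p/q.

Build up convergents one term at a time:
a_0 = 9: 9/1
a_1 = 1: 10/1
a_2 = 3: 39/4

39/4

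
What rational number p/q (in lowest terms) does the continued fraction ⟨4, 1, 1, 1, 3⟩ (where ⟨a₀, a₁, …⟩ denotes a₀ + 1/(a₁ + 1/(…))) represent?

a_0 = 4: 4/1
a_1 = 1: 5/1
a_2 = 1: 9/2
a_3 = 1: 14/3
a_4 = 3: 51/11

51/11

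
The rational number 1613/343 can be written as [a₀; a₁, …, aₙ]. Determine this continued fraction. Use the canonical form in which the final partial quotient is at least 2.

⌊1613/343⌋ = 4, remainder 241
⌊343/241⌋ = 1, remainder 102
⌊241/102⌋ = 2, remainder 37
⌊102/37⌋ = 2, remainder 28
⌊37/28⌋ = 1, remainder 9
⌊28/9⌋ = 3, remainder 1
⌊9/1⌋ = 9, remainder 0

[4; 1, 2, 2, 1, 3, 9]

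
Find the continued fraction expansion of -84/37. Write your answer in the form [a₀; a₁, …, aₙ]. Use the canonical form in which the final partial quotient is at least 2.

-84 = -3·37 + 27, so a_0 = -3
37 = 1·27 + 10, so a_1 = 1
27 = 2·10 + 7, so a_2 = 2
10 = 1·7 + 3, so a_3 = 1
7 = 2·3 + 1, so a_4 = 2
3 = 3·1 + 0, so a_5 = 3

[-3; 1, 2, 1, 2, 3]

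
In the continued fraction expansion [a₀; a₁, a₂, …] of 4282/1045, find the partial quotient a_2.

4

⌊4282/1045⌋ = 4, remainder 102
⌊1045/102⌋ = 10, remainder 25
⌊102/25⌋ = 4, remainder 2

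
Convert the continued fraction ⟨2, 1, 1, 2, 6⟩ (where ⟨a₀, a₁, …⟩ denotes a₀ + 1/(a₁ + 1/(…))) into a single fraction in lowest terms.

Start with 6.
2 + 1/(6/1) = 2 + 1/6 = 13/6
1 + 1/(13/6) = 1 + 6/13 = 19/13
1 + 1/(19/13) = 1 + 13/19 = 32/19
2 + 1/(32/19) = 2 + 19/32 = 83/32

83/32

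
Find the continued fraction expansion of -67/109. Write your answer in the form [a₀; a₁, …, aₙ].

[-1; 2, 1, 1, 2, 8]

-67 = -1·109 + 42, so a_0 = -1
109 = 2·42 + 25, so a_1 = 2
42 = 1·25 + 17, so a_2 = 1
25 = 1·17 + 8, so a_3 = 1
17 = 2·8 + 1, so a_4 = 2
8 = 8·1 + 0, so a_5 = 8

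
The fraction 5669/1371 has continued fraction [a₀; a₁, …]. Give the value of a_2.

⌊5669/1371⌋ = 4, remainder 185
⌊1371/185⌋ = 7, remainder 76
⌊185/76⌋ = 2, remainder 33

2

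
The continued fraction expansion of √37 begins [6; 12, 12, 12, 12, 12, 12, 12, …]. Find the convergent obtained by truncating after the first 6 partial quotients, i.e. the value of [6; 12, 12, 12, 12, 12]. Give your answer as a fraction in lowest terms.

1555849/255780

Collapse the nested fraction from the inside out:
Start with 12.
12 + 1/(12/1) = 12 + 1/12 = 145/12
12 + 1/(145/12) = 12 + 12/145 = 1752/145
12 + 1/(1752/145) = 12 + 145/1752 = 21169/1752
12 + 1/(21169/1752) = 12 + 1752/21169 = 255780/21169
6 + 1/(255780/21169) = 6 + 21169/255780 = 1555849/255780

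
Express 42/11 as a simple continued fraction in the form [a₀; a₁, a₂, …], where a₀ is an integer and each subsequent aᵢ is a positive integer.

⌊42/11⌋ = 3, remainder 9
⌊11/9⌋ = 1, remainder 2
⌊9/2⌋ = 4, remainder 1
⌊2/1⌋ = 2, remainder 0

[3; 1, 4, 2]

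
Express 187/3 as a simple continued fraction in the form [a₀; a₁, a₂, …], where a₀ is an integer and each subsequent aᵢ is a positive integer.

187 ÷ 3 → quotient 62, remainder 1
3 ÷ 1 → quotient 3, remainder 0

[62; 3]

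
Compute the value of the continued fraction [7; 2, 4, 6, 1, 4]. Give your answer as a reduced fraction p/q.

2353/316

Build up convergents one term at a time:
a_0 = 7: 7/1
a_1 = 2: 15/2
a_2 = 4: 67/9
a_3 = 6: 417/56
a_4 = 1: 484/65
a_5 = 4: 2353/316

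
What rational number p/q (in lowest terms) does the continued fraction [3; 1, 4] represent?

19/5

a_0 = 3: 3/1
a_1 = 1: 4/1
a_2 = 4: 19/5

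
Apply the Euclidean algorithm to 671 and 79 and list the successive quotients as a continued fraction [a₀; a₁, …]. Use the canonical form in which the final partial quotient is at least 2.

Apply division with remainder until the remainder is 0:
⌊671/79⌋ = 8, remainder 39
⌊79/39⌋ = 2, remainder 1
⌊39/1⌋ = 39, remainder 0

[8; 2, 39]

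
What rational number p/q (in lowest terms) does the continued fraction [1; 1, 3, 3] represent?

Starting at the tail and folding back:
Start with 3.
3 + 1/(3/1) = 3 + 1/3 = 10/3
1 + 1/(10/3) = 1 + 3/10 = 13/10
1 + 1/(13/10) = 1 + 10/13 = 23/13

23/13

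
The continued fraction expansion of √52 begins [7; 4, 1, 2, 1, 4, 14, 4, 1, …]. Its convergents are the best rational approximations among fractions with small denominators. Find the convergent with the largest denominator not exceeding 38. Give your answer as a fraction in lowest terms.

a_0 = 7: 7/1  (≤ bound)
a_1 = 4: 29/4  (≤ bound)
a_2 = 1: 36/5  (≤ bound)
a_3 = 2: 101/14  (≤ bound)
a_4 = 1: 137/19  (≤ bound)
a_5 = 4: 649/90  (> 38, stop)

137/19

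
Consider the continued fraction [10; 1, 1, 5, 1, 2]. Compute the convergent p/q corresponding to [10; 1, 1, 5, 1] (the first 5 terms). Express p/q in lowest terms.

Build up convergents one term at a time:
a_0 = 10: 10/1
a_1 = 1: 11/1
a_2 = 1: 21/2
a_3 = 5: 116/11
a_4 = 1: 137/13

137/13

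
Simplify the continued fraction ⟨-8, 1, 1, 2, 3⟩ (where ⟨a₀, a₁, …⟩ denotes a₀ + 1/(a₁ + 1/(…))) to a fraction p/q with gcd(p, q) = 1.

Start with 3.
2 + 1/(3/1) = 2 + 1/3 = 7/3
1 + 1/(7/3) = 1 + 3/7 = 10/7
1 + 1/(10/7) = 1 + 7/10 = 17/10
-8 + 1/(17/10) = -8 + 10/17 = -126/17

-126/17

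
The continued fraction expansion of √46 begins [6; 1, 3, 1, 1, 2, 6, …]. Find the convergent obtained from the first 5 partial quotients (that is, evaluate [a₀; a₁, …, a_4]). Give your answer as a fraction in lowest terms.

61/9

Collapse the nested fraction from the inside out:
Start with 1.
1 + 1/(1/1) = 1 + 1/1 = 2/1
3 + 1/(2/1) = 3 + 1/2 = 7/2
1 + 1/(7/2) = 1 + 2/7 = 9/7
6 + 1/(9/7) = 6 + 7/9 = 61/9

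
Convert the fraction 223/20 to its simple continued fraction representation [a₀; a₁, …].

[11; 6, 1, 2]

Apply division with remainder until the remainder is 0:
⌊223/20⌋ = 11, remainder 3
⌊20/3⌋ = 6, remainder 2
⌊3/2⌋ = 1, remainder 1
⌊2/1⌋ = 2, remainder 0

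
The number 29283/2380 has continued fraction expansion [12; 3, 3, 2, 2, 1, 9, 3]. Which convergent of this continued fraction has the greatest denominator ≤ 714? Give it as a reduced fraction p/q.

a_0 = 12: 12/1  (≤ bound)
a_1 = 3: 37/3  (≤ bound)
a_2 = 3: 123/10  (≤ bound)
a_3 = 2: 283/23  (≤ bound)
a_4 = 2: 689/56  (≤ bound)
a_5 = 1: 972/79  (≤ bound)
a_6 = 9: 9437/767  (> 714, stop)

972/79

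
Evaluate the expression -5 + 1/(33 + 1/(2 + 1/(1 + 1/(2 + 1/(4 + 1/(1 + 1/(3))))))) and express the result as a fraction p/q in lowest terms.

Compute successive convergents:
a_0 = -5: -5/1
a_1 = 33: -164/33
a_2 = 2: -333/67
a_3 = 1: -497/100
a_4 = 2: -1327/267
a_5 = 4: -5805/1168
a_6 = 1: -7132/1435
a_7 = 3: -27201/5473

-27201/5473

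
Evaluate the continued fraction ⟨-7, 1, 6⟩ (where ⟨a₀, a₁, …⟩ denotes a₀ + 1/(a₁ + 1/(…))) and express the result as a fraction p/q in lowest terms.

Use the convergent recurrence hₖ = aₖ·hₖ₋₁ + hₖ₋₂ (and likewise for the denominators kₖ):
a_0 = -7: -7/1
a_1 = 1: -6/1
a_2 = 6: -43/7

-43/7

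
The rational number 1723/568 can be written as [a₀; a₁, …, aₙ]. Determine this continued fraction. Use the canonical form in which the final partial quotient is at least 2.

[3; 29, 1, 8, 2]

1723 = 3·568 + 19, so a_0 = 3
568 = 29·19 + 17, so a_1 = 29
19 = 1·17 + 2, so a_2 = 1
17 = 8·2 + 1, so a_3 = 8
2 = 2·1 + 0, so a_4 = 2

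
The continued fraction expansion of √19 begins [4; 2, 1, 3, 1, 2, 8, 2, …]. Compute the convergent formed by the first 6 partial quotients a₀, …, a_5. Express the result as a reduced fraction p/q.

Start with 2.
1 + 1/(2/1) = 1 + 1/2 = 3/2
3 + 1/(3/2) = 3 + 2/3 = 11/3
1 + 1/(11/3) = 1 + 3/11 = 14/11
2 + 1/(14/11) = 2 + 11/14 = 39/14
4 + 1/(39/14) = 4 + 14/39 = 170/39

170/39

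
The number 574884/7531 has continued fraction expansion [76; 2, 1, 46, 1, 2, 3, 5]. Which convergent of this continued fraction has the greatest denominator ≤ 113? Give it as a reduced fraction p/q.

229/3

a_0 = 76: 76/1  (≤ bound)
a_1 = 2: 153/2  (≤ bound)
a_2 = 1: 229/3  (≤ bound)
a_3 = 46: 10687/140  (> 113, stop)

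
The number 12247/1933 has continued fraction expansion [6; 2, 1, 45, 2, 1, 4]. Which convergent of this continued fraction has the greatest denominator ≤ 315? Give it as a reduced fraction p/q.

a_0 = 6: 6/1  (≤ bound)
a_1 = 2: 13/2  (≤ bound)
a_2 = 1: 19/3  (≤ bound)
a_3 = 45: 868/137  (≤ bound)
a_4 = 2: 1755/277  (≤ bound)
a_5 = 1: 2623/414  (> 315, stop)

1755/277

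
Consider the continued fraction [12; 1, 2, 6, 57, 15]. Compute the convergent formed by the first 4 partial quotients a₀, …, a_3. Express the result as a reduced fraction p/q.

Collapse the nested fraction from the inside out:
Start with 6.
2 + 1/(6/1) = 2 + 1/6 = 13/6
1 + 1/(13/6) = 1 + 6/13 = 19/13
12 + 1/(19/13) = 12 + 13/19 = 241/19

241/19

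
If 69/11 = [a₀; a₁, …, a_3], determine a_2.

Repeatedly divide and take the remainder:
69 = 6·11 + 3, so a_0 = 6
11 = 3·3 + 2, so a_1 = 3
3 = 1·2 + 1, so a_2 = 1

1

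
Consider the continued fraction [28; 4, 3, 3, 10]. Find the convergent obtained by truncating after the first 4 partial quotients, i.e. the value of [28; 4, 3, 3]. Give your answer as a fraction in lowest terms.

Collapse the nested fraction from the inside out:
Start with 3.
3 + 1/(3/1) = 3 + 1/3 = 10/3
4 + 1/(10/3) = 4 + 3/10 = 43/10
28 + 1/(43/10) = 28 + 10/43 = 1214/43

1214/43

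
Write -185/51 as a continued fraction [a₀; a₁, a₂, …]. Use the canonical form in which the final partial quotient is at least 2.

-185 ÷ 51 → quotient -4, remainder 19
51 ÷ 19 → quotient 2, remainder 13
19 ÷ 13 → quotient 1, remainder 6
13 ÷ 6 → quotient 2, remainder 1
6 ÷ 1 → quotient 6, remainder 0

[-4; 2, 1, 2, 6]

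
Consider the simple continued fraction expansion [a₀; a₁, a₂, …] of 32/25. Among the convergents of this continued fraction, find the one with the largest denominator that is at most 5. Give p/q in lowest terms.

List convergents until the denominator exceeds the bound:
a_0 = 1: 1/1  (≤ bound)
a_1 = 3: 4/3  (≤ bound)
a_2 = 1: 5/4  (≤ bound)
a_3 = 1: 9/7  (> 5, stop)

5/4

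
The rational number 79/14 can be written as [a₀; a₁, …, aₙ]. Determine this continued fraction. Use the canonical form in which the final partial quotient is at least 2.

Apply division with remainder until the remainder is 0:
⌊79/14⌋ = 5, remainder 9
⌊14/9⌋ = 1, remainder 5
⌊9/5⌋ = 1, remainder 4
⌊5/4⌋ = 1, remainder 1
⌊4/1⌋ = 4, remainder 0

[5; 1, 1, 1, 4]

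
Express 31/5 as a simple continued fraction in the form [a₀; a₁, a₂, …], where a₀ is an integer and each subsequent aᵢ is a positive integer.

31 ÷ 5 → quotient 6, remainder 1
5 ÷ 1 → quotient 5, remainder 0

[6; 5]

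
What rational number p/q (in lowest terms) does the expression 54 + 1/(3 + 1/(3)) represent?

543/10

Build up convergents one term at a time:
a_0 = 54: 54/1
a_1 = 3: 163/3
a_2 = 3: 543/10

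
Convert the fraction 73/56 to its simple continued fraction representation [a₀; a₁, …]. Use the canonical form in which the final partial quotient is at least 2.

⌊73/56⌋ = 1, remainder 17
⌊56/17⌋ = 3, remainder 5
⌊17/5⌋ = 3, remainder 2
⌊5/2⌋ = 2, remainder 1
⌊2/1⌋ = 2, remainder 0

[1; 3, 3, 2, 2]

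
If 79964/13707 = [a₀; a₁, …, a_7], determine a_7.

2

⌊79964/13707⌋ = 5, remainder 11429
⌊13707/11429⌋ = 1, remainder 2278
⌊11429/2278⌋ = 5, remainder 39
⌊2278/39⌋ = 58, remainder 16
⌊39/16⌋ = 2, remainder 7
⌊16/7⌋ = 2, remainder 2
⌊7/2⌋ = 3, remainder 1
⌊2/1⌋ = 2, remainder 0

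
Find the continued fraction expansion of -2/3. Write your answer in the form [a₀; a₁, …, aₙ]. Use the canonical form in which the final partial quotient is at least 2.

-2 ÷ 3 → quotient -1, remainder 1
3 ÷ 1 → quotient 3, remainder 0

[-1; 3]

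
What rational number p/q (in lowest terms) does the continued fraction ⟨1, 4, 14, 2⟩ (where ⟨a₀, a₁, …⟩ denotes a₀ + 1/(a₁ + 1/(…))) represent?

147/118

Collapse the nested fraction from the inside out:
Start with 2.
14 + 1/(2/1) = 14 + 1/2 = 29/2
4 + 1/(29/2) = 4 + 2/29 = 118/29
1 + 1/(118/29) = 1 + 29/118 = 147/118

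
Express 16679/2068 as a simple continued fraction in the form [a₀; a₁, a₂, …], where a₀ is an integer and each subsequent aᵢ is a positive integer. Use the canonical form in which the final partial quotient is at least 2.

16679 = 8·2068 + 135, so a_0 = 8
2068 = 15·135 + 43, so a_1 = 15
135 = 3·43 + 6, so a_2 = 3
43 = 7·6 + 1, so a_3 = 7
6 = 6·1 + 0, so a_4 = 6

[8; 15, 3, 7, 6]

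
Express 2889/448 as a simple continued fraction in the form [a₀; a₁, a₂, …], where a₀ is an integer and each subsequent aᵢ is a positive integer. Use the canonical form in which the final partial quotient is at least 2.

[6; 2, 4, 2, 1, 2, 2, 2]

2889 ÷ 448 → quotient 6, remainder 201
448 ÷ 201 → quotient 2, remainder 46
201 ÷ 46 → quotient 4, remainder 17
46 ÷ 17 → quotient 2, remainder 12
17 ÷ 12 → quotient 1, remainder 5
12 ÷ 5 → quotient 2, remainder 2
5 ÷ 2 → quotient 2, remainder 1
2 ÷ 1 → quotient 2, remainder 0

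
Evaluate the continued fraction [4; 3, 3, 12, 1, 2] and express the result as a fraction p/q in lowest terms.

Start with 2.
1 + 1/(2/1) = 1 + 1/2 = 3/2
12 + 1/(3/2) = 12 + 2/3 = 38/3
3 + 1/(38/3) = 3 + 3/38 = 117/38
3 + 1/(117/38) = 3 + 38/117 = 389/117
4 + 1/(389/117) = 4 + 117/389 = 1673/389

1673/389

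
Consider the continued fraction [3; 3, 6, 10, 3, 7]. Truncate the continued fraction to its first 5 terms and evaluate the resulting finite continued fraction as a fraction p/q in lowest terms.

a_0 = 3: 3/1
a_1 = 3: 10/3
a_2 = 6: 63/19
a_3 = 10: 640/193
a_4 = 3: 1983/598

1983/598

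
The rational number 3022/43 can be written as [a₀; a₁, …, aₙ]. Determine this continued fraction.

[70; 3, 1, 1, 2, 2]

3022 = 70·43 + 12, so a_0 = 70
43 = 3·12 + 7, so a_1 = 3
12 = 1·7 + 5, so a_2 = 1
7 = 1·5 + 2, so a_3 = 1
5 = 2·2 + 1, so a_4 = 2
2 = 2·1 + 0, so a_5 = 2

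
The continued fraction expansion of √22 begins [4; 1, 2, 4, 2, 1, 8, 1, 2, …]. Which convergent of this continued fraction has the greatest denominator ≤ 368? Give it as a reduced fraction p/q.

1712/365

List convergents until the denominator exceeds the bound:
a_0 = 4: 4/1  (≤ bound)
a_1 = 1: 5/1  (≤ bound)
a_2 = 2: 14/3  (≤ bound)
a_3 = 4: 61/13  (≤ bound)
a_4 = 2: 136/29  (≤ bound)
a_5 = 1: 197/42  (≤ bound)
a_6 = 8: 1712/365  (≤ bound)
a_7 = 1: 1909/407  (> 368, stop)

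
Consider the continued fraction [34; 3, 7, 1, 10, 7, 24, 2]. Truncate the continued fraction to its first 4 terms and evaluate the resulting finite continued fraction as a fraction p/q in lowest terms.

858/25

Start with 1.
7 + 1/(1/1) = 7 + 1/1 = 8/1
3 + 1/(8/1) = 3 + 1/8 = 25/8
34 + 1/(25/8) = 34 + 8/25 = 858/25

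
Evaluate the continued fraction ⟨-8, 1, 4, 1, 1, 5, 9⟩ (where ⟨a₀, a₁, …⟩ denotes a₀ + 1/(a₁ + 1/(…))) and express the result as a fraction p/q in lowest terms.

a_0 = -8: -8/1
a_1 = 1: -7/1
a_2 = 4: -36/5
a_3 = 1: -43/6
a_4 = 1: -79/11
a_5 = 5: -438/61
a_6 = 9: -4021/560

-4021/560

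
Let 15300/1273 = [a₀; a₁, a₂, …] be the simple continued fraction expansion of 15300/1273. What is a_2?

24

15300 = 12·1273 + 24, so a_0 = 12
1273 = 53·24 + 1, so a_1 = 53
24 = 24·1 + 0, so a_2 = 24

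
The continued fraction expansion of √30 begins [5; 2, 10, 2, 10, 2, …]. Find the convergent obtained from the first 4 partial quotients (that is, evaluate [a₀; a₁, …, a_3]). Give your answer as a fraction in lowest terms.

241/44

a_0 = 5: 5/1
a_1 = 2: 11/2
a_2 = 10: 115/21
a_3 = 2: 241/44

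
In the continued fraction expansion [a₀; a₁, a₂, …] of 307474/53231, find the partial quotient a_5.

2

Run the Euclidean algorithm, recording each quotient:
307474 ÷ 53231 → quotient 5, remainder 41319
53231 ÷ 41319 → quotient 1, remainder 11912
41319 ÷ 11912 → quotient 3, remainder 5583
11912 ÷ 5583 → quotient 2, remainder 746
5583 ÷ 746 → quotient 7, remainder 361
746 ÷ 361 → quotient 2, remainder 24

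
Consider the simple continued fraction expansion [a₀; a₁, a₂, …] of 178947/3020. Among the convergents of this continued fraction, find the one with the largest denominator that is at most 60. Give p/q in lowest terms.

a_0 = 59: 59/1  (≤ bound)
a_1 = 3: 178/3  (≤ bound)
a_2 = 1: 237/4  (≤ bound)
a_3 = 14: 3496/59  (≤ bound)
a_4 = 1: 3733/63  (> 60, stop)

3496/59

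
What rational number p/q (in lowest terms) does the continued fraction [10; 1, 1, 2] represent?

a_0 = 10: 10/1
a_1 = 1: 11/1
a_2 = 1: 21/2
a_3 = 2: 53/5

53/5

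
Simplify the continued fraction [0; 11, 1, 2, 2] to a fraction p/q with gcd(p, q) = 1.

Compute successive convergents:
a_0 = 0: 0/1
a_1 = 11: 1/11
a_2 = 1: 1/12
a_3 = 2: 3/35
a_4 = 2: 7/82

7/82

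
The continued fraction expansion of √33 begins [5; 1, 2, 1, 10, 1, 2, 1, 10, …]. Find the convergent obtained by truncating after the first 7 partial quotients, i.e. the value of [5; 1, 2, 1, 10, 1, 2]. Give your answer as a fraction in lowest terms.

Use the convergent recurrence hₖ = aₖ·hₖ₋₁ + hₖ₋₂ (and likewise for the denominators kₖ):
a_0 = 5: 5/1
a_1 = 1: 6/1
a_2 = 2: 17/3
a_3 = 1: 23/4
a_4 = 10: 247/43
a_5 = 1: 270/47
a_6 = 2: 787/137

787/137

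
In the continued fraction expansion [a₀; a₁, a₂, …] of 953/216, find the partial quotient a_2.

2

953 = 4·216 + 89, so a_0 = 4
216 = 2·89 + 38, so a_1 = 2
89 = 2·38 + 13, so a_2 = 2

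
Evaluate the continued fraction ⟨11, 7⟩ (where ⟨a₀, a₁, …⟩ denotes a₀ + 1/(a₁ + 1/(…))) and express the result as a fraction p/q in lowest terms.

a_0 = 11: 11/1
a_1 = 7: 78/7

78/7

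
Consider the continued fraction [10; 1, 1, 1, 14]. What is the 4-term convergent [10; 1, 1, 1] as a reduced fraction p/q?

32/3

Start with 1.
1 + 1/(1/1) = 1 + 1/1 = 2/1
1 + 1/(2/1) = 1 + 1/2 = 3/2
10 + 1/(3/2) = 10 + 2/3 = 32/3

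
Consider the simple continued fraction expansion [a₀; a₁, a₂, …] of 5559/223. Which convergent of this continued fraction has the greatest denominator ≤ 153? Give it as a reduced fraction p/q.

349/14

List convergents until the denominator exceeds the bound:
a_0 = 24: 24/1  (≤ bound)
a_1 = 1: 25/1  (≤ bound)
a_2 = 12: 324/13  (≤ bound)
a_3 = 1: 349/14  (≤ bound)
a_4 = 15: 5559/223  (> 153, stop)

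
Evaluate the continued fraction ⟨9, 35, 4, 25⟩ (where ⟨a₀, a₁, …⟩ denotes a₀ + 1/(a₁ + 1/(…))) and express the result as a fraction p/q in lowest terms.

Starting at the tail and folding back:
Start with 25.
4 + 1/(25/1) = 4 + 1/25 = 101/25
35 + 1/(101/25) = 35 + 25/101 = 3560/101
9 + 1/(3560/101) = 9 + 101/3560 = 32141/3560

32141/3560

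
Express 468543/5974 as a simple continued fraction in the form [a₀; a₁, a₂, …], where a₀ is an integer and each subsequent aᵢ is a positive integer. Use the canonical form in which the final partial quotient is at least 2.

468543 = 78·5974 + 2571, so a_0 = 78
5974 = 2·2571 + 832, so a_1 = 2
2571 = 3·832 + 75, so a_2 = 3
832 = 11·75 + 7, so a_3 = 11
75 = 10·7 + 5, so a_4 = 10
7 = 1·5 + 2, so a_5 = 1
5 = 2·2 + 1, so a_6 = 2
2 = 2·1 + 0, so a_7 = 2

[78; 2, 3, 11, 10, 1, 2, 2]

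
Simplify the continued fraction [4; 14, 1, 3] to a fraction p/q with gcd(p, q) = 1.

240/59

Start with 3.
1 + 1/(3/1) = 1 + 1/3 = 4/3
14 + 1/(4/3) = 14 + 3/4 = 59/4
4 + 1/(59/4) = 4 + 4/59 = 240/59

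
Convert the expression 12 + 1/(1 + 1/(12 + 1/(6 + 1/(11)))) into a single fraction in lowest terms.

11399/882

Collapse the nested fraction from the inside out:
Start with 11.
6 + 1/(11/1) = 6 + 1/11 = 67/11
12 + 1/(67/11) = 12 + 11/67 = 815/67
1 + 1/(815/67) = 1 + 67/815 = 882/815
12 + 1/(882/815) = 12 + 815/882 = 11399/882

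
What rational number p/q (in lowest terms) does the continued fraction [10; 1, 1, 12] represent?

Start with 12.
1 + 1/(12/1) = 1 + 1/12 = 13/12
1 + 1/(13/12) = 1 + 12/13 = 25/13
10 + 1/(25/13) = 10 + 13/25 = 263/25

263/25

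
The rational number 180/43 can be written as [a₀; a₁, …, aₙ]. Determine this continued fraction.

⌊180/43⌋ = 4, remainder 8
⌊43/8⌋ = 5, remainder 3
⌊8/3⌋ = 2, remainder 2
⌊3/2⌋ = 1, remainder 1
⌊2/1⌋ = 2, remainder 0

[4; 5, 2, 1, 2]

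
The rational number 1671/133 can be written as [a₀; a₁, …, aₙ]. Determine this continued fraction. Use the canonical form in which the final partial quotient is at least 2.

1671 = 12·133 + 75, so a_0 = 12
133 = 1·75 + 58, so a_1 = 1
75 = 1·58 + 17, so a_2 = 1
58 = 3·17 + 7, so a_3 = 3
17 = 2·7 + 3, so a_4 = 2
7 = 2·3 + 1, so a_5 = 2
3 = 3·1 + 0, so a_6 = 3

[12; 1, 1, 3, 2, 2, 3]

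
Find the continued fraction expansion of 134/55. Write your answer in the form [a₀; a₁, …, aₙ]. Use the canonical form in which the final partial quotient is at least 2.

[2; 2, 3, 2, 3]

134 = 2·55 + 24, so a_0 = 2
55 = 2·24 + 7, so a_1 = 2
24 = 3·7 + 3, so a_2 = 3
7 = 2·3 + 1, so a_3 = 2
3 = 3·1 + 0, so a_4 = 3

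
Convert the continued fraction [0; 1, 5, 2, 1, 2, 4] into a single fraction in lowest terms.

Start with 4.
2 + 1/(4/1) = 2 + 1/4 = 9/4
1 + 1/(9/4) = 1 + 4/9 = 13/9
2 + 1/(13/9) = 2 + 9/13 = 35/13
5 + 1/(35/13) = 5 + 13/35 = 188/35
1 + 1/(188/35) = 1 + 35/188 = 223/188
0 + 1/(223/188) = 0 + 188/223 = 188/223

188/223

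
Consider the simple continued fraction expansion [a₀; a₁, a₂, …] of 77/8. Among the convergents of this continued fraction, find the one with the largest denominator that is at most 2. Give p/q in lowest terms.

a_0 = 9: 9/1  (≤ bound)
a_1 = 1: 10/1  (≤ bound)
a_2 = 1: 19/2  (≤ bound)
a_3 = 1: 29/3  (> 2, stop)

19/2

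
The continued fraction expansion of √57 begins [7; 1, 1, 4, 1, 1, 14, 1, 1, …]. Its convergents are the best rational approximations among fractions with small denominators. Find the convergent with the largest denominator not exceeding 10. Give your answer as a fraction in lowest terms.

68/9

List convergents until the denominator exceeds the bound:
a_0 = 7: 7/1  (≤ bound)
a_1 = 1: 8/1  (≤ bound)
a_2 = 1: 15/2  (≤ bound)
a_3 = 4: 68/9  (≤ bound)
a_4 = 1: 83/11  (> 10, stop)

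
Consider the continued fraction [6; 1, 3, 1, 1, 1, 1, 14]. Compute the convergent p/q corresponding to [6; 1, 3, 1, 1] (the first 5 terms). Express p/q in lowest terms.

Starting at the tail and folding back:
Start with 1.
1 + 1/(1/1) = 1 + 1/1 = 2/1
3 + 1/(2/1) = 3 + 1/2 = 7/2
1 + 1/(7/2) = 1 + 2/7 = 9/7
6 + 1/(9/7) = 6 + 7/9 = 61/9

61/9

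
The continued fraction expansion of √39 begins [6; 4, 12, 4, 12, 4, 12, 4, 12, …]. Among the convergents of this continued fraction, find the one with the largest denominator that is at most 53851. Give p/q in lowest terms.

List convergents until the denominator exceeds the bound:
a_0 = 6: 6/1  (≤ bound)
a_1 = 4: 25/4  (≤ bound)
a_2 = 12: 306/49  (≤ bound)
a_3 = 4: 1249/200  (≤ bound)
a_4 = 12: 15294/2449  (≤ bound)
a_5 = 4: 62425/9996  (≤ bound)
a_6 = 12: 764394/122401  (> 53851, stop)

62425/9996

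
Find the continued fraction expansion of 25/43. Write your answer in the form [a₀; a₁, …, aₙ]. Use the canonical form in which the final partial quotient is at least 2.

Apply division with remainder until the remainder is 0:
⌊25/43⌋ = 0, remainder 25
⌊43/25⌋ = 1, remainder 18
⌊25/18⌋ = 1, remainder 7
⌊18/7⌋ = 2, remainder 4
⌊7/4⌋ = 1, remainder 3
⌊4/3⌋ = 1, remainder 1
⌊3/1⌋ = 3, remainder 0

[0; 1, 1, 2, 1, 1, 3]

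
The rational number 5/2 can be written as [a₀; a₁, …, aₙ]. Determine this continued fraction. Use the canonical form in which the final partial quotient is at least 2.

[2; 2]

⌊5/2⌋ = 2, remainder 1
⌊2/1⌋ = 2, remainder 0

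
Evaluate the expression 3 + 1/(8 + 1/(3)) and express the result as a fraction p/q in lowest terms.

78/25

Compute successive convergents:
a_0 = 3: 3/1
a_1 = 8: 25/8
a_2 = 3: 78/25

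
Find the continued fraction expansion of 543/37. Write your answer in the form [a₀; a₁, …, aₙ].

Apply division with remainder until the remainder is 0:
543 ÷ 37 → quotient 14, remainder 25
37 ÷ 25 → quotient 1, remainder 12
25 ÷ 12 → quotient 2, remainder 1
12 ÷ 1 → quotient 12, remainder 0

[14; 1, 2, 12]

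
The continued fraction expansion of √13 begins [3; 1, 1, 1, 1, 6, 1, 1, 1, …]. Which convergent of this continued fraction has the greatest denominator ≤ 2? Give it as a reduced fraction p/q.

7/2

a_0 = 3: 3/1  (≤ bound)
a_1 = 1: 4/1  (≤ bound)
a_2 = 1: 7/2  (≤ bound)
a_3 = 1: 11/3  (> 2, stop)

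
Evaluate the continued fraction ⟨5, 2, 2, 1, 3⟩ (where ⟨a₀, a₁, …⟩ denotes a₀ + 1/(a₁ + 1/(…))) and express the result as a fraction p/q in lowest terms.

Start with 3.
1 + 1/(3/1) = 1 + 1/3 = 4/3
2 + 1/(4/3) = 2 + 3/4 = 11/4
2 + 1/(11/4) = 2 + 4/11 = 26/11
5 + 1/(26/11) = 5 + 11/26 = 141/26

141/26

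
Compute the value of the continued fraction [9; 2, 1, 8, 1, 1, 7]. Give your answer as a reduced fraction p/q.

Start with 7.
1 + 1/(7/1) = 1 + 1/7 = 8/7
1 + 1/(8/7) = 1 + 7/8 = 15/8
8 + 1/(15/8) = 8 + 8/15 = 128/15
1 + 1/(128/15) = 1 + 15/128 = 143/128
2 + 1/(143/128) = 2 + 128/143 = 414/143
9 + 1/(414/143) = 9 + 143/414 = 3869/414

3869/414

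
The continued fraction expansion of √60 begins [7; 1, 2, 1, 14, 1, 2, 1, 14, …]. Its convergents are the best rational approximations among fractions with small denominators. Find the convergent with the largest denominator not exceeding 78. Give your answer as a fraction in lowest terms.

488/63

a_0 = 7: 7/1  (≤ bound)
a_1 = 1: 8/1  (≤ bound)
a_2 = 2: 23/3  (≤ bound)
a_3 = 1: 31/4  (≤ bound)
a_4 = 14: 457/59  (≤ bound)
a_5 = 1: 488/63  (≤ bound)
a_6 = 2: 1433/185  (> 78, stop)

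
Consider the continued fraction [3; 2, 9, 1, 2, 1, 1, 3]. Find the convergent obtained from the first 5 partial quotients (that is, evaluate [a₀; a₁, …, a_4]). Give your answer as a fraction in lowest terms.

Work from the innermost term outward:
Start with 2.
1 + 1/(2/1) = 1 + 1/2 = 3/2
9 + 1/(3/2) = 9 + 2/3 = 29/3
2 + 1/(29/3) = 2 + 3/29 = 61/29
3 + 1/(61/29) = 3 + 29/61 = 212/61

212/61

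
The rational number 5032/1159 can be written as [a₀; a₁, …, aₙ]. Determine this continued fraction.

[4; 2, 1, 12, 1, 1, 1, 9]

5032 ÷ 1159 → quotient 4, remainder 396
1159 ÷ 396 → quotient 2, remainder 367
396 ÷ 367 → quotient 1, remainder 29
367 ÷ 29 → quotient 12, remainder 19
29 ÷ 19 → quotient 1, remainder 10
19 ÷ 10 → quotient 1, remainder 9
10 ÷ 9 → quotient 1, remainder 1
9 ÷ 1 → quotient 9, remainder 0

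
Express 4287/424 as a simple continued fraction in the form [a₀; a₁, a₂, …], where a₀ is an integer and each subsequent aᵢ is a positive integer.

Repeatedly divide and take the remainder:
4287 = 10·424 + 47, so a_0 = 10
424 = 9·47 + 1, so a_1 = 9
47 = 47·1 + 0, so a_2 = 47

[10; 9, 47]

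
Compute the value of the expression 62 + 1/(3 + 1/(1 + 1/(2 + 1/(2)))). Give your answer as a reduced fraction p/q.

Start with 2.
2 + 1/(2/1) = 2 + 1/2 = 5/2
1 + 1/(5/2) = 1 + 2/5 = 7/5
3 + 1/(7/5) = 3 + 5/7 = 26/7
62 + 1/(26/7) = 62 + 7/26 = 1619/26

1619/26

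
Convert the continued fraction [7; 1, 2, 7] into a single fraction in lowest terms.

169/22

Starting at the tail and folding back:
Start with 7.
2 + 1/(7/1) = 2 + 1/7 = 15/7
1 + 1/(15/7) = 1 + 7/15 = 22/15
7 + 1/(22/15) = 7 + 15/22 = 169/22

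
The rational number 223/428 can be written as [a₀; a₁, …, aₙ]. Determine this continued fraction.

223 = 0·428 + 223, so a_0 = 0
428 = 1·223 + 205, so a_1 = 1
223 = 1·205 + 18, so a_2 = 1
205 = 11·18 + 7, so a_3 = 11
18 = 2·7 + 4, so a_4 = 2
7 = 1·4 + 3, so a_5 = 1
4 = 1·3 + 1, so a_6 = 1
3 = 3·1 + 0, so a_7 = 3

[0; 1, 1, 11, 2, 1, 1, 3]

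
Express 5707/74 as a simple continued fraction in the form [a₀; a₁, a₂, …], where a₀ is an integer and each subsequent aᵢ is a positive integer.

[77; 8, 4, 2]

Run the Euclidean algorithm, recording each quotient:
5707 ÷ 74 → quotient 77, remainder 9
74 ÷ 9 → quotient 8, remainder 2
9 ÷ 2 → quotient 4, remainder 1
2 ÷ 1 → quotient 2, remainder 0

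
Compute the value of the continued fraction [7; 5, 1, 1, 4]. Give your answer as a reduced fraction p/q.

Starting at the tail and folding back:
Start with 4.
1 + 1/(4/1) = 1 + 1/4 = 5/4
1 + 1/(5/4) = 1 + 4/5 = 9/5
5 + 1/(9/5) = 5 + 5/9 = 50/9
7 + 1/(50/9) = 7 + 9/50 = 359/50

359/50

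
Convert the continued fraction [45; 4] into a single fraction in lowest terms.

a_0 = 45: 45/1
a_1 = 4: 181/4

181/4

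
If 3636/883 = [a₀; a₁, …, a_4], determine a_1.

3636 ÷ 883 → quotient 4, remainder 104
883 ÷ 104 → quotient 8, remainder 51

8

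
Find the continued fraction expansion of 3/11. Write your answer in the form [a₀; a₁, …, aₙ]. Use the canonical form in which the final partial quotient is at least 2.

[0; 3, 1, 2]

3 = 0·11 + 3, so a_0 = 0
11 = 3·3 + 2, so a_1 = 3
3 = 1·2 + 1, so a_2 = 1
2 = 2·1 + 0, so a_3 = 2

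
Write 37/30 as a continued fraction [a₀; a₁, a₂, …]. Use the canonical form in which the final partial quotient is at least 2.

[1; 4, 3, 2]

⌊37/30⌋ = 1, remainder 7
⌊30/7⌋ = 4, remainder 2
⌊7/2⌋ = 3, remainder 1
⌊2/1⌋ = 2, remainder 0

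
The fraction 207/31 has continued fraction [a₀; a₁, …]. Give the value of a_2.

Apply division with remainder until the remainder is 0:
207 = 6·31 + 21, so a_0 = 6
31 = 1·21 + 10, so a_1 = 1
21 = 2·10 + 1, so a_2 = 2

2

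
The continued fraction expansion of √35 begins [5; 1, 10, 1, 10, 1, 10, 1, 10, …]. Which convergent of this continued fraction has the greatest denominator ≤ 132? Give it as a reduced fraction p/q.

775/131

a_0 = 5: 5/1  (≤ bound)
a_1 = 1: 6/1  (≤ bound)
a_2 = 10: 65/11  (≤ bound)
a_3 = 1: 71/12  (≤ bound)
a_4 = 10: 775/131  (≤ bound)
a_5 = 1: 846/143  (> 132, stop)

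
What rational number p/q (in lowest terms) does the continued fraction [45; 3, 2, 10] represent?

a_0 = 45: 45/1
a_1 = 3: 136/3
a_2 = 2: 317/7
a_3 = 10: 3306/73

3306/73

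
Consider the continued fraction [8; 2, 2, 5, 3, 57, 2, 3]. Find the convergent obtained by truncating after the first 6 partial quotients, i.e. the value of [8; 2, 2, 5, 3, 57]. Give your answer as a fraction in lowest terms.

41438/4929

Compute successive convergents:
a_0 = 8: 8/1
a_1 = 2: 17/2
a_2 = 2: 42/5
a_3 = 5: 227/27
a_4 = 3: 723/86
a_5 = 57: 41438/4929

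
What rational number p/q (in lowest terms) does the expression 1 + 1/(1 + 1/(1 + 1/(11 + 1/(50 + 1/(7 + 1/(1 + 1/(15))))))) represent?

Starting at the tail and folding back:
Start with 15.
1 + 1/(15/1) = 1 + 1/15 = 16/15
7 + 1/(16/15) = 7 + 15/16 = 127/16
50 + 1/(127/16) = 50 + 16/127 = 6366/127
11 + 1/(6366/127) = 11 + 127/6366 = 70153/6366
1 + 1/(70153/6366) = 1 + 6366/70153 = 76519/70153
1 + 1/(76519/70153) = 1 + 70153/76519 = 146672/76519
1 + 1/(146672/76519) = 1 + 76519/146672 = 223191/146672

223191/146672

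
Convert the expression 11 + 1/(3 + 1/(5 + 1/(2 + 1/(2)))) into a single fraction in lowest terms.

973/86

Collapse the nested fraction from the inside out:
Start with 2.
2 + 1/(2/1) = 2 + 1/2 = 5/2
5 + 1/(5/2) = 5 + 2/5 = 27/5
3 + 1/(27/5) = 3 + 5/27 = 86/27
11 + 1/(86/27) = 11 + 27/86 = 973/86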